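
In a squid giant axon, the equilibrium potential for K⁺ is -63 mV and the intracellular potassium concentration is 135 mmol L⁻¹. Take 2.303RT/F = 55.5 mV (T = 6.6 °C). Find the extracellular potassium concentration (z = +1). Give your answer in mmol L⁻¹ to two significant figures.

Nernst: E = (55.5/1) · log₁₀([out]/[in]), so log₁₀([out]/[in]) = -63.0 × 1 / 55.5 = -1.1351.
[out]/[in] = 10^(-1.1351) = 0.07326.
[out] = 0.07326 × 135 = 9.89 mmol L⁻¹.

9.9 mmol L⁻¹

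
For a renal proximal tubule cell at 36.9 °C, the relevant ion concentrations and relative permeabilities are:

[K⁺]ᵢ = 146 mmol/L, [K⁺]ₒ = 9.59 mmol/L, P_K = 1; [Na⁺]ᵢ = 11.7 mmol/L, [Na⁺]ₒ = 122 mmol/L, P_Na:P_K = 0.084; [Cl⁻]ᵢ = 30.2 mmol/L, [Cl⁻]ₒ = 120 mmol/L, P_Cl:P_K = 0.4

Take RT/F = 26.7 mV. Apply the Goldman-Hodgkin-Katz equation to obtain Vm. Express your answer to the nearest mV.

Vm = 26.7 · ln[(Σ P·[cation]ₒ + Σ P·[anion]ᵢ) / (Σ P·[cation]ᵢ + Σ P·[anion]ₒ)]
Numerator = 1×9.59 + 0.084×122 + 0.4×30.2 = 31.92
Denominator = 1×146 + 0.084×11.7 + 0.4×120 = 195
Vm = 26.7 · ln(0.1637) = 26.7 × (-1.8097) = -48.32 mV

-48 mV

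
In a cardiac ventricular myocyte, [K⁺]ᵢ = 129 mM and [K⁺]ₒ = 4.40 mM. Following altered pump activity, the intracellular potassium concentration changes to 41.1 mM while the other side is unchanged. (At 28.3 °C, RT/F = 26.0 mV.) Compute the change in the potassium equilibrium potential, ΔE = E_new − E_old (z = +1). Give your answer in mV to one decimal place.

E_old = (26.0/1)·ln(4.40/129) = -87.83 mV
E_new = (26.0/1)·ln(4.40/41.1) = -58.09 mV
ΔE = -58.09 − (-87.83) = 29.74 mV

29.7 mV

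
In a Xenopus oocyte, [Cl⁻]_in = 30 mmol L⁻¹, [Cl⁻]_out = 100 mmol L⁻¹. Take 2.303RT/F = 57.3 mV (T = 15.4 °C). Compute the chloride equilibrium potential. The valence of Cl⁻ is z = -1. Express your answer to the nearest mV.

-30 mV

E = (57.3/z) · log₁₀([Cl⁻]_out/[Cl⁻]_in) with z = -1.
For an anion, dividing by z = -1 reverses the sign.
= (57.3/-1) · log₁₀(100/30) = -57.30 · log₁₀(3.333)
= -57.30 · (0.5229) = -29.96 mV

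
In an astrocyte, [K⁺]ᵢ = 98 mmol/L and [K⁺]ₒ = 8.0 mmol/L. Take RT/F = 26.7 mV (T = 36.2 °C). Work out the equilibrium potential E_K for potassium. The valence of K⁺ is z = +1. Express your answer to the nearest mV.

-67 mV

E = (26.7/z) · ln([K⁺]_out/[K⁺]_in) with z = +1.
= (26.7/1) · ln(8.0/98) = 26.70 · ln(0.08163)
= 26.70 · (-2.5055) = -66.90 mV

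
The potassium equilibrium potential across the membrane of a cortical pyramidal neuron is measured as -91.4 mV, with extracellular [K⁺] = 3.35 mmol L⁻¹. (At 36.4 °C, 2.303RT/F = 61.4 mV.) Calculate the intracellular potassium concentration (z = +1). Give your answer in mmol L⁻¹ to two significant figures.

Nernst: E = (61.4/1) · log₁₀([out]/[in]), so log₁₀([out]/[in]) = -91.4 × 1 / 61.4 = -1.4886.
[out]/[in] = 10^(-1.4886) = 0.03246.
[in] = 3.35 / 0.03246 = 103.2 mmol L⁻¹.

100 mmol L⁻¹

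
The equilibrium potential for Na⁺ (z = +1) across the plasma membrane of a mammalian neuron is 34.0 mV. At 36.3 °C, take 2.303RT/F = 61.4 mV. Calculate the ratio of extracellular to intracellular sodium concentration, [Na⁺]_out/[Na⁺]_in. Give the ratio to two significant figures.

log₁₀([out]/[in]) = E·z/(61.4) = 34.0 × 1 / 61.4 = 0.5537
[out]/[in] = 10^(0.5537) = 3.579

3.6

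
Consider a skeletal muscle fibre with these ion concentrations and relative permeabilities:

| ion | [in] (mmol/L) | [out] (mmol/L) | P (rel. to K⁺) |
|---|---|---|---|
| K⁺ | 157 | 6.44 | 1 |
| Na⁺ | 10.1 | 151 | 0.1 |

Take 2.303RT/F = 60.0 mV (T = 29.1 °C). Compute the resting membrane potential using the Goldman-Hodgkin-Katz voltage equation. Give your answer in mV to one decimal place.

-51.9 mV

Vm = 60.0 · log₁₀[(Σ P·[cation]ₒ + Σ P·[anion]ᵢ) / (Σ P·[cation]ᵢ + Σ P·[anion]ₒ)]
Numerator = 1×6.44 + 0.1×151 = 21.54
Denominator = 1×157 + 0.1×10.1 = 158
Vm = 60.0 · log₁₀(0.13632) = 60.0 × (-0.8654) = -51.93 mV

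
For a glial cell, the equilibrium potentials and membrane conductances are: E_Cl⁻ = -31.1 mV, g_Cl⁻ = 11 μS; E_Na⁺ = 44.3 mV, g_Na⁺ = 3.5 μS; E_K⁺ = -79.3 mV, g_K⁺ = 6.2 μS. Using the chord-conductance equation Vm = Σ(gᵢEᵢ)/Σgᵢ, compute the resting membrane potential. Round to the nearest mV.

Σ gᵢEᵢ = 11·(-31.1) + 3.5·(44.3) + 6.2·(-79.3) = -678.71
Σ gᵢ = 11 + 3.5 + 6.2 = 20.7
Vm = -678.71 / 20.7 = -32.79 mV

-33 mV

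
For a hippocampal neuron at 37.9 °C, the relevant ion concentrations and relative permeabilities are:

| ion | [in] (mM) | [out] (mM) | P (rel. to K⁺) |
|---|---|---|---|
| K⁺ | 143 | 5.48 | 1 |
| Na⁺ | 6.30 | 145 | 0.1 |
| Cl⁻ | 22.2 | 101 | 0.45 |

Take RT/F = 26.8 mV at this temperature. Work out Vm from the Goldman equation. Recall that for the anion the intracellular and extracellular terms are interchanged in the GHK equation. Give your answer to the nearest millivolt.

-49 mV

Vm = 26.8 · ln[(Σ P·[cation]ₒ + Σ P·[anion]ᵢ) / (Σ P·[cation]ᵢ + Σ P·[anion]ₒ)]
Numerator = 1×5.48 + 0.1×145 + 0.45×22.2 = 29.97
Denominator = 1×143 + 0.1×6.30 + 0.45×101 = 189.1
Vm = 26.8 · ln(0.1585) = 26.8 × (-1.8420) = -49.36 mV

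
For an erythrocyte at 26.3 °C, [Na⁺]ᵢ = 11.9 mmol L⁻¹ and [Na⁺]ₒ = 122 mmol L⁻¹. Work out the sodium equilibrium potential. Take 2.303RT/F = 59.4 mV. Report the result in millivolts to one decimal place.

60.0 mV

E = (59.4/z) · log₁₀([Na⁺]_out/[Na⁺]_in) with z = +1.
= (59.4/1) · log₁₀(122/11.9) = 59.40 · log₁₀(10.25)
= 59.40 · (1.0108) = 60.04 mV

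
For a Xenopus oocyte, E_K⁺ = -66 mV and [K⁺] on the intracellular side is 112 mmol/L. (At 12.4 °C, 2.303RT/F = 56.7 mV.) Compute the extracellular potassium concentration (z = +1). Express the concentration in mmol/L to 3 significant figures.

7.68 mmol/L

Nernst: E = (56.7/1) · log₁₀([out]/[in]), so log₁₀([out]/[in]) = -66.0 × 1 / 56.7 = -1.1640.
[out]/[in] = 10^(-1.1640) = 0.06855.
[out] = 0.06855 × 112 = 7.677 mmol/L.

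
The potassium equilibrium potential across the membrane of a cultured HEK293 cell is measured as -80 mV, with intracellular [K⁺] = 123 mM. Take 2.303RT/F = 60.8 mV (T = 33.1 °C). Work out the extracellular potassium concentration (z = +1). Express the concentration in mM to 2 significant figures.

5.9 mM

Nernst: E = (60.8/1) · log₁₀([out]/[in]), so log₁₀([out]/[in]) = -80.0 × 1 / 60.8 = -1.3158.
[out]/[in] = 10^(-1.3158) = 0.04833.
[out] = 0.04833 × 123 = 5.945 mM.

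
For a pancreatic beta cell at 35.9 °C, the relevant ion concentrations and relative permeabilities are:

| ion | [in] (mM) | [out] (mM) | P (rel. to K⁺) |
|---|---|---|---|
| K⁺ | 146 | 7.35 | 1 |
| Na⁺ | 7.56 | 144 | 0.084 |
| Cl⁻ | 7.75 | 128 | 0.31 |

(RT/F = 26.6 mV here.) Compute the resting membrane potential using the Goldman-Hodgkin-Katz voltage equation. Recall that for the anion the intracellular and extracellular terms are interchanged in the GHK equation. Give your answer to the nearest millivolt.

Vm = 26.6 · ln[(Σ P·[cation]ₒ + Σ P·[anion]ᵢ) / (Σ P·[cation]ᵢ + Σ P·[anion]ₒ)]
Numerator = 1×7.35 + 0.084×144 + 0.31×7.75 = 21.85
Denominator = 1×146 + 0.084×7.56 + 0.31×128 = 186.3
Vm = 26.6 · ln(0.11727) = 26.6 × (-2.1433) = -57.01 mV

-57 mV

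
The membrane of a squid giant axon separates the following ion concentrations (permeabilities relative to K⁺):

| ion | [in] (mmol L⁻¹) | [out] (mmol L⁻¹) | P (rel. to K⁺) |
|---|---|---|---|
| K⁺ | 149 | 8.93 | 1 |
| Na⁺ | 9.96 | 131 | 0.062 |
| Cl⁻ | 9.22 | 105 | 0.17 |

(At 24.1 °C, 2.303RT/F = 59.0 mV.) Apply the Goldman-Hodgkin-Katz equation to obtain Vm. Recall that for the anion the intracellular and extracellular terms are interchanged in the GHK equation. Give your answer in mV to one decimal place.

-56.3 mV

Vm = 59.0 · log₁₀[(Σ P·[cation]ₒ + Σ P·[anion]ᵢ) / (Σ P·[cation]ᵢ + Σ P·[anion]ₒ)]
Numerator = 1×8.93 + 0.062×131 + 0.17×9.22 = 18.62
Denominator = 1×149 + 0.062×9.96 + 0.17×105 = 167.5
Vm = 59.0 · log₁₀(0.11118) = 59.0 × (-0.9540) = -56.28 mV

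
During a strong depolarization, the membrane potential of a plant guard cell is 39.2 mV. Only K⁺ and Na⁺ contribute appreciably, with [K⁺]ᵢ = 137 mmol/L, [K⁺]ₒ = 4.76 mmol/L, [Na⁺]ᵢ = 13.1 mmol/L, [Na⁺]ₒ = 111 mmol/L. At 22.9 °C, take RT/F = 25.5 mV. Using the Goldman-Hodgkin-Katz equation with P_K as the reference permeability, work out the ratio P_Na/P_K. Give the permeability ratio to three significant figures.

12.6

Let α = P_Na/P_K. GHK: Vm = 25.5·ln[(Kₒ + α·Naₒ)/(Kᵢ + α·Naᵢ)].
e^(Vm/25.5) = e^(39.2/25.5) = 4.6518
So 4.6518·(Kᵢ + α·Naᵢ) = Kₒ + α·Naₒ → α = (4.6518·137.0 − 4.76) / (111.0 − 4.6518·13.1)
α = (637.3 − 4.76) / (111.0 − 60.94) = 632.5/50.06 = 12.64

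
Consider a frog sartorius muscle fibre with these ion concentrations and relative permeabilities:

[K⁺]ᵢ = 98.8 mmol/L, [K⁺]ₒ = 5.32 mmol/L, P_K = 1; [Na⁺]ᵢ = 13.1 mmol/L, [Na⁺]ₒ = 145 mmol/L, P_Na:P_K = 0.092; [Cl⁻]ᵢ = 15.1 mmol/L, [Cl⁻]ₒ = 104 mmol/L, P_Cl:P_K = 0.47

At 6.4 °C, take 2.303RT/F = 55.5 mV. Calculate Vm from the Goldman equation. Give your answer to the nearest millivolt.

Vm = 55.5 · log₁₀[(Σ P·[cation]ₒ + Σ P·[anion]ᵢ) / (Σ P·[cation]ᵢ + Σ P·[anion]ₒ)]
Numerator = 1×5.32 + 0.092×145 + 0.47×15.1 = 25.76
Denominator = 1×98.8 + 0.092×13.1 + 0.47×104 = 148.9
Vm = 55.5 · log₁₀(0.173) = 55.5 × (-0.7620) = -42.29 mV

-42 mV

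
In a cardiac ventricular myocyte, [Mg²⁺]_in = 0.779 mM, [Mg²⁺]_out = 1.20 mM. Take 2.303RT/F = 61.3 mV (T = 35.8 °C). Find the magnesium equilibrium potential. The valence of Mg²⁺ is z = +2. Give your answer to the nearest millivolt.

6 mV

E = (61.3/z) · log₁₀([Mg²⁺]_out/[Mg²⁺]_in) with z = +2.
= (61.3/2) · log₁₀(1.20/0.779) = 30.65 · log₁₀(1.54)
= 30.65 · (0.1876) = 5.75 mV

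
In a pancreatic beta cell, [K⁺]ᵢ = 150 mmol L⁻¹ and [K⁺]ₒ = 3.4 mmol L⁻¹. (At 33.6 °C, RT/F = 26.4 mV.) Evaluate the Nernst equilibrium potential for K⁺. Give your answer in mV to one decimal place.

-100.0 mV

E = (26.4/z) · ln([K⁺]_out/[K⁺]_in) with z = +1.
= (26.4/1) · ln(3.4/150) = 26.40 · ln(0.02267)
= 26.40 · (-3.7869) = -99.97 mV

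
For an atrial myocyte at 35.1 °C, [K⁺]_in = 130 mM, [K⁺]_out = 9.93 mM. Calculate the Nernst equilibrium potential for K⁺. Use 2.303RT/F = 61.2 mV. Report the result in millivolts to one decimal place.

E = (61.2/z) · log₁₀([K⁺]_out/[K⁺]_in) with z = +1.
= (61.2/1) · log₁₀(9.93/130) = 61.20 · log₁₀(0.07638)
= 61.20 · (-1.1170) = -68.36 mV

-68.4 mV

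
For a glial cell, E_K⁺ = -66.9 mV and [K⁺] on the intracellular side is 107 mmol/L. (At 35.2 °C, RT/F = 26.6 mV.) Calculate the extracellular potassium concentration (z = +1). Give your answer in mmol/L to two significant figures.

Nernst: E = (26.6/1) · ln([out]/[in]), so ln([out]/[in]) = -66.9 × 1 / 26.6 = -2.5150.
[out]/[in] = e^(-2.5150) = 0.08086.
[out] = 0.08086 × 107 = 8.652 mmol/L.

8.7 mmol/L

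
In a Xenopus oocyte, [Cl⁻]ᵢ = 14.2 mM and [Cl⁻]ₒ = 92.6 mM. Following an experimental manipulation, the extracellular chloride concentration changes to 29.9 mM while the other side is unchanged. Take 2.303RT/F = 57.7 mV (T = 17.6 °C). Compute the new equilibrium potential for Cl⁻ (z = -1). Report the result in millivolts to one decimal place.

After the shift: [Cl⁻]_out = 29.9, [Cl⁻]_in = 14.2 mM.
E_new = (57.7/-1)·log₁₀(29.9/14.2) = -57.70 · (0.3234) = -18.66 mV

-18.7 mV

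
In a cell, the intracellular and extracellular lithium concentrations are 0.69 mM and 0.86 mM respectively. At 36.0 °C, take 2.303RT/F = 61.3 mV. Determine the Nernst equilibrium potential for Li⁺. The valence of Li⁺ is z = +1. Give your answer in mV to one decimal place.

5.9 mV

E = (61.3/z) · log₁₀([Li⁺]_out/[Li⁺]_in) with z = +1.
= (61.3/1) · log₁₀(0.86/0.69) = 61.30 · log₁₀(1.246)
= 61.30 · (0.0956) = 5.86 mV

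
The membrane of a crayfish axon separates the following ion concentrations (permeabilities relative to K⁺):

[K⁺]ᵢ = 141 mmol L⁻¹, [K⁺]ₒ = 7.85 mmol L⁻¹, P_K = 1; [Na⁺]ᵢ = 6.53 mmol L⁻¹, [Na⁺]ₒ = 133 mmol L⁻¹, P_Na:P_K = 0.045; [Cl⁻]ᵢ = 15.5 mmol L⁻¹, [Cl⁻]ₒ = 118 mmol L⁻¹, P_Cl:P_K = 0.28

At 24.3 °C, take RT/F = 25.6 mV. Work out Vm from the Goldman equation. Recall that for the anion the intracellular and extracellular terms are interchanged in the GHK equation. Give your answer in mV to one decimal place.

-57.9 mV

Vm = 25.6 · ln[(Σ P·[cation]ₒ + Σ P·[anion]ᵢ) / (Σ P·[cation]ᵢ + Σ P·[anion]ₒ)]
Numerator = 1×7.85 + 0.045×133 + 0.28×15.5 = 18.18
Denominator = 1×141 + 0.045×6.53 + 0.28×118 = 174.3
Vm = 25.6 · ln(0.10425) = 25.6 × (-2.2609) = -57.88 mV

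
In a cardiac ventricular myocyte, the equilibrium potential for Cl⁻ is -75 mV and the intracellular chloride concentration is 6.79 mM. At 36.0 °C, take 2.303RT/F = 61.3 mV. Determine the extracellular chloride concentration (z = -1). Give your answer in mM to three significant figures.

Nernst: E = (61.3/-1) · log₁₀([out]/[in]), so log₁₀([out]/[in]) = -75.0 × -1 / 61.3 = 1.2235.
[out]/[in] = 10^(1.2235) = 16.73.
[out] = 16.73 × 6.79 = 113.6 mM.

114 mM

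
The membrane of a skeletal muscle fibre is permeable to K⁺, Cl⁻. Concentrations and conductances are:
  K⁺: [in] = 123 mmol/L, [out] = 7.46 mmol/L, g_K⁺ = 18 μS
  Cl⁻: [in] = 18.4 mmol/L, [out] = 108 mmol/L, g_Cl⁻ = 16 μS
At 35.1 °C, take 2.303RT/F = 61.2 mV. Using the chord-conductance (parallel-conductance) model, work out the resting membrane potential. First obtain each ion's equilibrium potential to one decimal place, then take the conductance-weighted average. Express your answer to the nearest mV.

-62 mV

E_K⁺ = (61.2/1)·log₁₀(7.46/123) = -74.5 mV
E_Cl⁻ = (61.2/-1)·log₁₀(108/18.4) = -47.0 mV
Vm = (Σ gᵢEᵢ)/(Σ gᵢ) = (18·-74.5 + 16·-47.0) / (18 + 16)
= -2093.00 / 34 = -61.56 mV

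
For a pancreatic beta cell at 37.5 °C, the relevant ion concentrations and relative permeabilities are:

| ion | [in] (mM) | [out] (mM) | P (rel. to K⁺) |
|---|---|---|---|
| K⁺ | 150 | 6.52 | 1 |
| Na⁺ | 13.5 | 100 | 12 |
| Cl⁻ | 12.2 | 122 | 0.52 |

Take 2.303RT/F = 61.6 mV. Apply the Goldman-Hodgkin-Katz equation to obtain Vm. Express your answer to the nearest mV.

Vm = 61.6 · log₁₀[(Σ P·[cation]ₒ + Σ P·[anion]ᵢ) / (Σ P·[cation]ᵢ + Σ P·[anion]ₒ)]
Numerator = 1×6.52 + 12×100 + 0.52×12.2 = 1213
Denominator = 1×150 + 12×13.5 + 0.52×122 = 375.4
Vm = 61.6 · log₁₀(3.2305) = 61.6 × (0.5093) = 31.37 mV

31 mV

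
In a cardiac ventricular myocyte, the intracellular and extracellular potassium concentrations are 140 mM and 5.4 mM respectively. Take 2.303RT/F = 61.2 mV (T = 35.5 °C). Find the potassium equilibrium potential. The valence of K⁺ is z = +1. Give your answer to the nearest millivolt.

-87 mV

E = (61.2/z) · log₁₀([K⁺]_out/[K⁺]_in) with z = +1.
= (61.2/1) · log₁₀(5.4/140) = 61.20 · log₁₀(0.03857)
= 61.20 · (-1.4137) = -86.52 mV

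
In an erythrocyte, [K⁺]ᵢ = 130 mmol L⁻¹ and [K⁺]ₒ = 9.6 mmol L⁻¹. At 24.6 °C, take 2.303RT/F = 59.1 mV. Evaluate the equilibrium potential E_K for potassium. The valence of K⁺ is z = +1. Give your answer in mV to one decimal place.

-66.9 mV

E = (59.1/z) · log₁₀([K⁺]_out/[K⁺]_in) with z = +1.
= (59.1/1) · log₁₀(9.6/130) = 59.10 · log₁₀(0.07385)
= 59.10 · (-1.1317) = -66.88 mV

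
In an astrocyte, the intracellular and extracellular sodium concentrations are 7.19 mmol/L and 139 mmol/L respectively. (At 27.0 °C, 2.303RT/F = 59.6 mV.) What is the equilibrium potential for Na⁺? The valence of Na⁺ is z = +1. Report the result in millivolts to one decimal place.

E = (59.6/z) · log₁₀([Na⁺]_out/[Na⁺]_in) with z = +1.
= (59.6/1) · log₁₀(139/7.19) = 59.60 · log₁₀(19.33)
= 59.60 · (1.2863) = 76.66 mV

76.7 mV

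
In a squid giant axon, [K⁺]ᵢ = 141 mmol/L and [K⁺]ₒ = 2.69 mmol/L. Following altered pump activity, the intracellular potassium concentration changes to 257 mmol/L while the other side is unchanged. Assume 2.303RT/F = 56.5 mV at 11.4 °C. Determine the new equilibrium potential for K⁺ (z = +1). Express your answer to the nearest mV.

After the shift: [K⁺]_out = 2.69, [K⁺]_in = 257 mmol/L.
E_new = (56.5/1)·log₁₀(2.69/257) = 56.50 · (-1.9802) = -111.88 mV

-112 mV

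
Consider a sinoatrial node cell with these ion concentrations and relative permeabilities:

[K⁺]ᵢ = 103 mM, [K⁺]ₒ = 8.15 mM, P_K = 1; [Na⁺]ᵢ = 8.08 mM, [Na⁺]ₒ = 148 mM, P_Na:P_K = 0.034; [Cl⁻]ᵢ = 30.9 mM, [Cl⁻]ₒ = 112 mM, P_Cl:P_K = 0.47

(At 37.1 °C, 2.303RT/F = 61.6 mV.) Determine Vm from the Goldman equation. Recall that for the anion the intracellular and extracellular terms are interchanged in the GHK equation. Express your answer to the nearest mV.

-46 mV

Vm = 61.6 · log₁₀[(Σ P·[cation]ₒ + Σ P·[anion]ᵢ) / (Σ P·[cation]ᵢ + Σ P·[anion]ₒ)]
Numerator = 1×8.15 + 0.034×148 + 0.47×30.9 = 27.7
Denominator = 1×103 + 0.034×8.08 + 0.47×112 = 155.9
Vm = 61.6 · log₁₀(0.17769) = 61.6 × (-0.7503) = -46.22 mV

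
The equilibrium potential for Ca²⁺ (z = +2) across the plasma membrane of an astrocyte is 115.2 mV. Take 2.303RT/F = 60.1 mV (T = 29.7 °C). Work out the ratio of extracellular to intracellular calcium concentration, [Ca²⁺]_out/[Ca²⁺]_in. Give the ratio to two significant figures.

log₁₀([out]/[in]) = E·z/(60.1) = 115.2 × 2 / 60.1 = 3.8336
[out]/[in] = 10^(3.8336) = 6817

6800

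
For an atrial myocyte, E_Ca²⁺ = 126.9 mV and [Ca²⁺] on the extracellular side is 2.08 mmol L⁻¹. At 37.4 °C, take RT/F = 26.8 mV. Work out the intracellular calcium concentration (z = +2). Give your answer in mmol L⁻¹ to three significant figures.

Nernst: E = (26.8/2) · ln([out]/[in]), so ln([out]/[in]) = 126.9 × 2 / 26.8 = 9.4701.
[out]/[in] = e^(9.4701) = 1.297e+04.
[in] = 2.08 / 1.297e+04 = 0.0001604 mmol L⁻¹.

0.000160 mmol L⁻¹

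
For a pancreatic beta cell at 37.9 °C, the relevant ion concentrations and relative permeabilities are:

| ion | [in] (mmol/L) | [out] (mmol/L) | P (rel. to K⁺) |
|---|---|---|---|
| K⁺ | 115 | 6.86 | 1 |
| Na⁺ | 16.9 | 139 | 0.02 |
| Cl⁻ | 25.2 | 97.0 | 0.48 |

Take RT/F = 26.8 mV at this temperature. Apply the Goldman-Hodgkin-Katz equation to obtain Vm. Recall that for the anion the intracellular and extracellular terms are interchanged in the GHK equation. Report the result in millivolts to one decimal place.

-53.8 mV

Vm = 26.8 · ln[(Σ P·[cation]ₒ + Σ P·[anion]ᵢ) / (Σ P·[cation]ᵢ + Σ P·[anion]ₒ)]
Numerator = 1×6.86 + 0.02×139 + 0.48×25.2 = 21.74
Denominator = 1×115 + 0.02×16.9 + 0.48×97.0 = 161.9
Vm = 26.8 · ln(0.13426) = 26.8 × (-2.0080) = -53.81 mV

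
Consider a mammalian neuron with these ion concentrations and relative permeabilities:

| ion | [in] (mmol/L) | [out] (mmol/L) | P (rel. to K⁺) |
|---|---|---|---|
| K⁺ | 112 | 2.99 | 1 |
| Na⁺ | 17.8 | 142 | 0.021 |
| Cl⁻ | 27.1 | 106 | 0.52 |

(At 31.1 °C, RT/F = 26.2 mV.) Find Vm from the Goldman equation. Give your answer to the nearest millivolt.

Vm = 26.2 · ln[(Σ P·[cation]ₒ + Σ P·[anion]ᵢ) / (Σ P·[cation]ᵢ + Σ P·[anion]ₒ)]
Numerator = 1×2.99 + 0.021×142 + 0.52×27.1 = 20.06
Denominator = 1×112 + 0.021×17.8 + 0.52×106 = 167.5
Vm = 26.2 · ln(0.11979) = 26.2 × (-2.1220) = -55.60 mV

-56 mV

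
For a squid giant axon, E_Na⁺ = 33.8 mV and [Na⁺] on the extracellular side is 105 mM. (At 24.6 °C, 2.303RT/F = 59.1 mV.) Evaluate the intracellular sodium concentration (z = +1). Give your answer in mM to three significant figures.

28.1 mM

Nernst: E = (59.1/1) · log₁₀([out]/[in]), so log₁₀([out]/[in]) = 33.8 × 1 / 59.1 = 0.5719.
[out]/[in] = 10^(0.5719) = 3.732.
[in] = 105 / 3.732 = 28.14 mM.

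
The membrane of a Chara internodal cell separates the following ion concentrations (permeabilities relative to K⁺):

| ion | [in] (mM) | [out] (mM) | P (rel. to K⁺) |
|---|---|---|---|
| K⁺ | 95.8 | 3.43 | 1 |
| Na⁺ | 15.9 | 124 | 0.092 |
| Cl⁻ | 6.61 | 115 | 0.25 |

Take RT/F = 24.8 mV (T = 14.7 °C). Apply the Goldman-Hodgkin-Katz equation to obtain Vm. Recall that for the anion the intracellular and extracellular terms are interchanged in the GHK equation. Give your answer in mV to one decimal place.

-50.4 mV

Vm = 24.8 · ln[(Σ P·[cation]ₒ + Σ P·[anion]ᵢ) / (Σ P·[cation]ᵢ + Σ P·[anion]ₒ)]
Numerator = 1×3.43 + 0.092×124 + 0.25×6.61 = 16.49
Denominator = 1×95.8 + 0.092×15.9 + 0.25×115 = 126
Vm = 24.8 · ln(0.13086) = 24.8 × (-2.0336) = -50.43 mV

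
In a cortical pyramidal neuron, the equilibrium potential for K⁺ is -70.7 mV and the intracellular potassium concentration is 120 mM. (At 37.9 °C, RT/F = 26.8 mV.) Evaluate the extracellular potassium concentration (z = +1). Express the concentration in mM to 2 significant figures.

Nernst: E = (26.8/1) · ln([out]/[in]), so ln([out]/[in]) = -70.7 × 1 / 26.8 = -2.6381.
[out]/[in] = e^(-2.6381) = 0.0715.
[out] = 0.0715 × 120 = 8.58 mM.

8.6 mM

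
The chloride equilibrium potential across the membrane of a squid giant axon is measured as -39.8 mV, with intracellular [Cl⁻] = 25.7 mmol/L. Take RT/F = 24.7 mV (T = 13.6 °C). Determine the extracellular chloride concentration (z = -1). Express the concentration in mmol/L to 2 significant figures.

Nernst: E = (24.7/-1) · ln([out]/[in]), so ln([out]/[in]) = -39.8 × -1 / 24.7 = 1.6113.
[out]/[in] = e^(1.6113) = 5.009.
[out] = 5.009 × 25.7 = 128.7 mmol/L.

130 mmol/L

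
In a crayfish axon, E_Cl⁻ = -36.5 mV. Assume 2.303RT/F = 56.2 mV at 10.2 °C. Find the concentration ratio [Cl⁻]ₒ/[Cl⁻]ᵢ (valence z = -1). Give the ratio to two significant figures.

4.5

log₁₀([out]/[in]) = E·z/(56.2) = -36.5 × -1 / 56.2 = 0.6495
[out]/[in] = 10^(0.6495) = 4.461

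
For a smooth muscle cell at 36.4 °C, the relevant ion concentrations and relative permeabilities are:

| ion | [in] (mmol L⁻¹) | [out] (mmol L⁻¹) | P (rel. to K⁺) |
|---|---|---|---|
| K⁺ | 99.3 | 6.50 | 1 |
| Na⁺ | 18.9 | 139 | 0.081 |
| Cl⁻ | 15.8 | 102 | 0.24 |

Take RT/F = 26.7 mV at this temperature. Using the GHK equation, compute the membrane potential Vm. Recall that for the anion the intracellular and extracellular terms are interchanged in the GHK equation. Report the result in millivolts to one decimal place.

Vm = 26.7 · ln[(Σ P·[cation]ₒ + Σ P·[anion]ᵢ) / (Σ P·[cation]ᵢ + Σ P·[anion]ₒ)]
Numerator = 1×6.50 + 0.081×139 + 0.24×15.8 = 21.55
Denominator = 1×99.3 + 0.081×18.9 + 0.24×102 = 125.3
Vm = 26.7 · ln(0.17198) = 26.7 × (-1.7604) = -47.00 mV

-47.0 mV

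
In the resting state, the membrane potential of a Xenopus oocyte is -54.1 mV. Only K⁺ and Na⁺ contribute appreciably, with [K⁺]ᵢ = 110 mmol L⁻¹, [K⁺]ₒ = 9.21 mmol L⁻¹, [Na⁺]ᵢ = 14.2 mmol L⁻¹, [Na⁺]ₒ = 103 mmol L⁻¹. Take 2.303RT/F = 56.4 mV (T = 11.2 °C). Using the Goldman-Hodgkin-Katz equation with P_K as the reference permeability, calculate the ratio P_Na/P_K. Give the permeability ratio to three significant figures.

0.0283

Let α = P_Na/P_K. GHK: Vm = 56.4·log₁₀[(Kₒ + α·Naₒ)/(Kᵢ + α·Naᵢ)].
10^(Vm/56.4) = 10^(-54.1/56.4) = 0.10984
So 0.10984·(Kᵢ + α·Naᵢ) = Kₒ + α·Naₒ → α = (0.10984·110.0 − 9.21) / (103.0 − 0.10984·14.2)
α = (12.08 − 9.21) / (103.0 − 1.56) = 2.873/101.4 = 0.02832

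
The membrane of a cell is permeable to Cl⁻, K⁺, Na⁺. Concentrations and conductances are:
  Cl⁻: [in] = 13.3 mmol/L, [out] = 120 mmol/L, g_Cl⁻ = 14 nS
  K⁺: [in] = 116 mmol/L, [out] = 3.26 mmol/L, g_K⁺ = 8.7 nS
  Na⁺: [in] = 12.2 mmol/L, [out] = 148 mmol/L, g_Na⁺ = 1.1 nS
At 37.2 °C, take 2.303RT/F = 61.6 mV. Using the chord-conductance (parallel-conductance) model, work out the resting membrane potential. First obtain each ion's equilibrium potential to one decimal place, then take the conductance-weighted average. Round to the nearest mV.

-66 mV

E_Cl⁻ = (61.6/-1)·log₁₀(120/13.3) = -58.8 mV
E_K⁺ = (61.6/1)·log₁₀(3.26/116) = -95.6 mV
E_Na⁺ = (61.6/1)·log₁₀(148/12.2) = 66.8 mV
Vm = (Σ gᵢEᵢ)/(Σ gᵢ) = (14·-58.8 + 8.7·-95.6 + 1.1·66.8) / (14 + 8.7 + 1.1)
= -1581.44 / 23.8 = -66.45 mV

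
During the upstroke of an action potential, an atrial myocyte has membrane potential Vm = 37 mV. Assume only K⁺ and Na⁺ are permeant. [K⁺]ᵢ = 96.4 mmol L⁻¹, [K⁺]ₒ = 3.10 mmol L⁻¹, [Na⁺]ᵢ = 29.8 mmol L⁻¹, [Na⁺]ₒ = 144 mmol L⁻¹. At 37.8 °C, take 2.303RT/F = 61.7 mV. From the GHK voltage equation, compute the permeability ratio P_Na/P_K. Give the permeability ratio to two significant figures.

Let α = P_Na/P_K. GHK: Vm = 61.7·log₁₀[(Kₒ + α·Naₒ)/(Kᵢ + α·Naᵢ)].
10^(Vm/61.7) = 10^(37.0/61.7) = 3.9781
So 3.9781·(Kᵢ + α·Naᵢ) = Kₒ + α·Naₒ → α = (3.9781·96.4 − 3.1) / (144.0 − 3.9781·29.8)
α = (383.5 − 3.1) / (144.0 − 118.5) = 380.4/25.45 = 14.95

15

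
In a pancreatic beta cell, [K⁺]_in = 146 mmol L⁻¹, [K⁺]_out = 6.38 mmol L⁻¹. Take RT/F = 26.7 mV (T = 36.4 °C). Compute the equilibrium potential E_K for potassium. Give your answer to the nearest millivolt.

E = (26.7/z) · ln([K⁺]_out/[K⁺]_in) with z = +1.
= (26.7/1) · ln(6.38/146) = 26.70 · ln(0.0437)
= 26.70 · (-3.1304) = -83.58 mV

-84 mV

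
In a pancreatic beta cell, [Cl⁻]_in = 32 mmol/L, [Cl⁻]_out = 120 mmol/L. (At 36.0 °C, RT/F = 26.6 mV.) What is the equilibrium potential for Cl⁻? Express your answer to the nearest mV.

E = (26.6/z) · ln([Cl⁻]_out/[Cl⁻]_in) with z = -1.
For an anion, dividing by z = -1 reverses the sign.
= (26.6/-1) · ln(120/32) = -26.60 · ln(3.75)
= -26.60 · (1.3218) = -35.16 mV

-35 mV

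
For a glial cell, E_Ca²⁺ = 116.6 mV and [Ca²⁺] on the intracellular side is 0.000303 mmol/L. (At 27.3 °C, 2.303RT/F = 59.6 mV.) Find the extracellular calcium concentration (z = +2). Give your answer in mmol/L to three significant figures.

Nernst: E = (59.6/2) · log₁₀([out]/[in]), so log₁₀([out]/[in]) = 116.6 × 2 / 59.6 = 3.9128.
[out]/[in] = 10^(3.9128) = 8180.
[out] = 8180 × 0.000303 = 2.479 mmol/L.

2.48 mmol/L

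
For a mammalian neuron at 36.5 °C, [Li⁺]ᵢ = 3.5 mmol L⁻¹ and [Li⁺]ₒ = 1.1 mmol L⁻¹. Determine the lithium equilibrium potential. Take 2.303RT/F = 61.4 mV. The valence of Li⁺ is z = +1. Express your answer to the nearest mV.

-31 mV

E = (61.4/z) · log₁₀([Li⁺]_out/[Li⁺]_in) with z = +1.
= (61.4/1) · log₁₀(1.1/3.5) = 61.40 · log₁₀(0.3143)
= 61.40 · (-0.5027) = -30.86 mV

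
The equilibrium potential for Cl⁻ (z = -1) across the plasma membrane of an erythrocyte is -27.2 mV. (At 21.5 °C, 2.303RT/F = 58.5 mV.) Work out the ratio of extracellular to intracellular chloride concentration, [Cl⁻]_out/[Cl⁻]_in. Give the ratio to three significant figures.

2.92

log₁₀([out]/[in]) = E·z/(58.5) = -27.2 × -1 / 58.5 = 0.4650
[out]/[in] = 10^(0.4650) = 2.917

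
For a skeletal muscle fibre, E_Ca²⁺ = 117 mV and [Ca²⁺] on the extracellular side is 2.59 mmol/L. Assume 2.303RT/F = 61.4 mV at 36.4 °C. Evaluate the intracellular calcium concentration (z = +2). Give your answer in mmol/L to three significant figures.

Nernst: E = (61.4/2) · log₁₀([out]/[in]), so log₁₀([out]/[in]) = 117.0 × 2 / 61.4 = 3.8111.
[out]/[in] = 10^(3.8111) = 6473.
[in] = 2.59 / 6473 = 0.0004002 mmol/L.

0.000400 mmol/L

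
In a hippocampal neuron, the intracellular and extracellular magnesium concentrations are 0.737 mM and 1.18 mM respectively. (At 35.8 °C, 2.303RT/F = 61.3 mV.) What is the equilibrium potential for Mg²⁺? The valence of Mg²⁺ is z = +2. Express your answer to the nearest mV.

E = (61.3/z) · log₁₀([Mg²⁺]_out/[Mg²⁺]_in) with z = +2.
= (61.3/2) · log₁₀(1.18/0.737) = 30.65 · log₁₀(1.601)
= 30.65 · (0.2044) = 6.27 mV

6 mV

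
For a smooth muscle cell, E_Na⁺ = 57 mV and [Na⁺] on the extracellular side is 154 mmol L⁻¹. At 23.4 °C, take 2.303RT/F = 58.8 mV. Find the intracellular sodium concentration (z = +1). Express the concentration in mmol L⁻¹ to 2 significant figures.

17 mmol L⁻¹

Nernst: E = (58.8/1) · log₁₀([out]/[in]), so log₁₀([out]/[in]) = 57.0 × 1 / 58.8 = 0.9694.
[out]/[in] = 10^(0.9694) = 9.319.
[in] = 154 / 9.319 = 16.52 mmol L⁻¹.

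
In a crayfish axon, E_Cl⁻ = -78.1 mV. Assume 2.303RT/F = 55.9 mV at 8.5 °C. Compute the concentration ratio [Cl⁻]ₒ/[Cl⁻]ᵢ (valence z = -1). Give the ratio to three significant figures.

25.0

log₁₀([out]/[in]) = E·z/(55.9) = -78.1 × -1 / 55.9 = 1.3971
[out]/[in] = 10^(1.3971) = 24.95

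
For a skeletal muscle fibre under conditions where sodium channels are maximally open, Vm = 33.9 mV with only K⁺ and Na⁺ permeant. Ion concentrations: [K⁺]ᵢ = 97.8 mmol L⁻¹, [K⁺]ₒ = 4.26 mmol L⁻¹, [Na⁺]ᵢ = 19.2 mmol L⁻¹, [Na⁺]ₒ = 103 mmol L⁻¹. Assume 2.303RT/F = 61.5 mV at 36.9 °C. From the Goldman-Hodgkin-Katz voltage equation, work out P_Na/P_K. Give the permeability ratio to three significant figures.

9.91

Let α = P_Na/P_K. GHK: Vm = 61.5·log₁₀[(Kₒ + α·Naₒ)/(Kᵢ + α·Naᵢ)].
10^(Vm/61.5) = 10^(33.9/61.5) = 3.5581
So 3.5581·(Kᵢ + α·Naᵢ) = Kₒ + α·Naₒ → α = (3.5581·97.8 − 4.26) / (103.0 − 3.5581·19.2)
α = (348 − 4.26) / (103.0 − 68.32) = 343.7/34.68 = 9.91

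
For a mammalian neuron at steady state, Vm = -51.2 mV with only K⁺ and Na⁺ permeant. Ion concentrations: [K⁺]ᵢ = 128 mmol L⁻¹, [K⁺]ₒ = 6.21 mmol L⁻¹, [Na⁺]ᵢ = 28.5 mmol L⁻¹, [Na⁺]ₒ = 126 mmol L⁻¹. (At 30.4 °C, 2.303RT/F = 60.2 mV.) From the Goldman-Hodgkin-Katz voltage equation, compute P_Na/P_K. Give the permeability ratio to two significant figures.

Let α = P_Na/P_K. GHK: Vm = 60.2·log₁₀[(Kₒ + α·Naₒ)/(Kᵢ + α·Naᵢ)].
10^(Vm/60.2) = 10^(-51.2/60.2) = 0.14109
So 0.14109·(Kᵢ + α·Naᵢ) = Kₒ + α·Naₒ → α = (0.14109·128.0 − 6.21) / (126.0 − 0.14109·28.5)
α = (18.06 − 6.21) / (126.0 − 4.021) = 11.85/122 = 0.09715

0.097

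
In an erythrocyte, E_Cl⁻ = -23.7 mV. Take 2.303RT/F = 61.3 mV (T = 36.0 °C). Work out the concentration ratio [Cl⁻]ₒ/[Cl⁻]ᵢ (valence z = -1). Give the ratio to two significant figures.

2.4

log₁₀([out]/[in]) = E·z/(61.3) = -23.7 × -1 / 61.3 = 0.3866
[out]/[in] = 10^(0.3866) = 2.436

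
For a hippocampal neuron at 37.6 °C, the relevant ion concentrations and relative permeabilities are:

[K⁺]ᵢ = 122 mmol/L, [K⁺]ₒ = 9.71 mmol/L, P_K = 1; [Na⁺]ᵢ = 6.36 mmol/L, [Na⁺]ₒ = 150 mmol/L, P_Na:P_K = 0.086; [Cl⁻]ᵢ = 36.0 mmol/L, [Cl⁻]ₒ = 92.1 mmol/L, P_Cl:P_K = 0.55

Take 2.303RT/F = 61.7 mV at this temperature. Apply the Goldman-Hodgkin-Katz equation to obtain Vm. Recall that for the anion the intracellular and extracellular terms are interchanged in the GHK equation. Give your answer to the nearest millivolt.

Vm = 61.7 · log₁₀[(Σ P·[cation]ₒ + Σ P·[anion]ᵢ) / (Σ P·[cation]ᵢ + Σ P·[anion]ₒ)]
Numerator = 1×9.71 + 0.086×150 + 0.55×36.0 = 42.41
Denominator = 1×122 + 0.086×6.36 + 0.55×92.1 = 173.2
Vm = 61.7 · log₁₀(0.24486) = 61.7 × (-0.6111) = -37.70 mV

-38 mV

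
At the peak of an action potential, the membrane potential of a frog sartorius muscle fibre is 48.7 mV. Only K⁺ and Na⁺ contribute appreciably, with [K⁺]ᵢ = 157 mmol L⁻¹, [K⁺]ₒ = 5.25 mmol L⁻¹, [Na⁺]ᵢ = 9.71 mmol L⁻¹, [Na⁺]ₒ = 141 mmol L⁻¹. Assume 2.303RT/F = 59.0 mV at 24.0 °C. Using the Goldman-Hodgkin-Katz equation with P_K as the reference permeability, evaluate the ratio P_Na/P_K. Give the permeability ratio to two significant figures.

Let α = P_Na/P_K. GHK: Vm = 59.0·log₁₀[(Kₒ + α·Naₒ)/(Kᵢ + α·Naᵢ)].
10^(Vm/59.0) = 10^(48.7/59.0) = 6.69
So 6.69·(Kᵢ + α·Naᵢ) = Kₒ + α·Naₒ → α = (6.69·157.0 − 5.25) / (141.0 − 6.69·9.71)
α = (1050 − 5.25) / (141.0 − 64.96) = 1045/76.04 = 13.74

14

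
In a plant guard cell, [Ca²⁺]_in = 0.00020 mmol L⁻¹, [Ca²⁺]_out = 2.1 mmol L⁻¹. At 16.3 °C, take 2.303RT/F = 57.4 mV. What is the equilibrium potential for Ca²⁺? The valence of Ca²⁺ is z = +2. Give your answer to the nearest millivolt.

E = (57.4/z) · log₁₀([Ca²⁺]_out/[Ca²⁺]_in) with z = +2.
= (57.4/2) · log₁₀(2.1/0.00020) = 28.70 · log₁₀(1.05e+04)
= 28.70 · (4.0212) = 115.41 mV

115 mV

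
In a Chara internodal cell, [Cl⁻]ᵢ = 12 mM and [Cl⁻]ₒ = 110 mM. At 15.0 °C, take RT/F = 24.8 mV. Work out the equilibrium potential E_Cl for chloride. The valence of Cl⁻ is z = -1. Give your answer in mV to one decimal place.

-54.9 mV

E = (24.8/z) · ln([Cl⁻]_out/[Cl⁻]_in) with z = -1.
For an anion, dividing by z = -1 reverses the sign.
= (24.8/-1) · ln(110/12) = -24.80 · ln(9.167)
= -24.80 · (2.2156) = -54.95 mV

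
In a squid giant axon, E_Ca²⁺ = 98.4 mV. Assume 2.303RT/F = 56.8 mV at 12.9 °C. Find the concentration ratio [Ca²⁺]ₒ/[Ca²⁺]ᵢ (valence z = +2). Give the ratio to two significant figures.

log₁₀([out]/[in]) = E·z/(56.8) = 98.4 × 2 / 56.8 = 3.4648
[out]/[in] = 10^(3.4648) = 2916

2900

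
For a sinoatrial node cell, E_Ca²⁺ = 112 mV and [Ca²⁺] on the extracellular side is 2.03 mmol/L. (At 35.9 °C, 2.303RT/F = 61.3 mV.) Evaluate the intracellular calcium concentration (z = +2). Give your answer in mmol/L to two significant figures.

0.00045 mmol/L

Nernst: E = (61.3/2) · log₁₀([out]/[in]), so log₁₀([out]/[in]) = 112.0 × 2 / 61.3 = 3.6542.
[out]/[in] = 10^(3.6542) = 4510.
[in] = 2.03 / 4510 = 0.0004501 mmol/L.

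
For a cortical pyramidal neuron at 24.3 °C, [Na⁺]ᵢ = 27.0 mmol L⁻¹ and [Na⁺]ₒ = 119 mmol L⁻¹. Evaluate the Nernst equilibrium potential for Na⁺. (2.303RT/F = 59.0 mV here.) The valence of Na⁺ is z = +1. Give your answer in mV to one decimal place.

E = (59.0/z) · log₁₀([Na⁺]_out/[Na⁺]_in) with z = +1.
= (59.0/1) · log₁₀(119/27.0) = 59.00 · log₁₀(4.407)
= 59.00 · (0.6442) = 38.01 mV

38.0 mV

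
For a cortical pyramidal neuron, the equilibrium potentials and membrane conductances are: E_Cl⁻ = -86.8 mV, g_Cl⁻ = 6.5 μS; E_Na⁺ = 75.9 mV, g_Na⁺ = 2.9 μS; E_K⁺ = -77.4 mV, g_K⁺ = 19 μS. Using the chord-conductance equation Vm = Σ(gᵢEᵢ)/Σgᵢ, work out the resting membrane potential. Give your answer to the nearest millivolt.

Σ gᵢEᵢ = 6.5·(-86.8) + 2.9·(75.9) + 19·(-77.4) = -1814.69
Σ gᵢ = 6.5 + 2.9 + 19 = 28.4
Vm = -1814.69 / 28.4 = -63.90 mV

-64 mV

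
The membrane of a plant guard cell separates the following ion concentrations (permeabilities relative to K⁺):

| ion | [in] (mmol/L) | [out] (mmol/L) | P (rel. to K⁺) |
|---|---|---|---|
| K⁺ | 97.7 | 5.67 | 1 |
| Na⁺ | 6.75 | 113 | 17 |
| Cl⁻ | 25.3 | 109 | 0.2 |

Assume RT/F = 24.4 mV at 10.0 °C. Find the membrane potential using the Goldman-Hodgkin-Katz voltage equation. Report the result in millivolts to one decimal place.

Vm = 24.4 · ln[(Σ P·[cation]ₒ + Σ P·[anion]ᵢ) / (Σ P·[cation]ᵢ + Σ P·[anion]ₒ)]
Numerator = 1×5.67 + 17×113 + 0.2×25.3 = 1932
Denominator = 1×97.7 + 17×6.75 + 0.2×109 = 234.2
Vm = 24.4 · ln(8.2464) = 24.4 × (2.1098) = 51.48 mV

51.5 mV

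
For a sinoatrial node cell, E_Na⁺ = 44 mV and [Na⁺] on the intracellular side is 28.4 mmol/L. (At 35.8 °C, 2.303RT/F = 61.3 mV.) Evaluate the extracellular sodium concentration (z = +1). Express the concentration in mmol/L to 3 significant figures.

148 mmol/L

Nernst: E = (61.3/1) · log₁₀([out]/[in]), so log₁₀([out]/[in]) = 44.0 × 1 / 61.3 = 0.7178.
[out]/[in] = 10^(0.7178) = 5.221.
[out] = 5.221 × 28.4 = 148.3 mmol/L.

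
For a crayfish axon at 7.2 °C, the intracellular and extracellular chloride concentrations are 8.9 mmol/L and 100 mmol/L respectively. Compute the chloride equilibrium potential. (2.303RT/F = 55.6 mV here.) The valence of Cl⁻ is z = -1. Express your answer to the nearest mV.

-58 mV

E = (55.6/z) · log₁₀([Cl⁻]_out/[Cl⁻]_in) with z = -1.
For an anion, dividing by z = -1 reverses the sign.
= (55.6/-1) · log₁₀(100/8.9) = -55.60 · log₁₀(11.24)
= -55.60 · (1.0506) = -58.41 mV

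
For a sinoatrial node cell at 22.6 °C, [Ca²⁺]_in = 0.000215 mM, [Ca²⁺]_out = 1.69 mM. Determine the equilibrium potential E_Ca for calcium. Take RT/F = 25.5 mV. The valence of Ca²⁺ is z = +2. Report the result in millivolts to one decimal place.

114.4 mV

E = (25.5/z) · ln([Ca²⁺]_out/[Ca²⁺]_in) with z = +2.
= (25.5/2) · ln(1.69/0.000215) = 12.75 · ln(7860)
= 12.75 · (8.9696) = 114.36 mV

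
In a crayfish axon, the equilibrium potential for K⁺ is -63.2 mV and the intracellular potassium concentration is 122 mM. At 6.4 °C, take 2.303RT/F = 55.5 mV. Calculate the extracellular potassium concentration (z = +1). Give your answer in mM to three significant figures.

Nernst: E = (55.5/1) · log₁₀([out]/[in]), so log₁₀([out]/[in]) = -63.2 × 1 / 55.5 = -1.1387.
[out]/[in] = 10^(-1.1387) = 0.07265.
[out] = 0.07265 × 122 = 8.864 mM.

8.86 mM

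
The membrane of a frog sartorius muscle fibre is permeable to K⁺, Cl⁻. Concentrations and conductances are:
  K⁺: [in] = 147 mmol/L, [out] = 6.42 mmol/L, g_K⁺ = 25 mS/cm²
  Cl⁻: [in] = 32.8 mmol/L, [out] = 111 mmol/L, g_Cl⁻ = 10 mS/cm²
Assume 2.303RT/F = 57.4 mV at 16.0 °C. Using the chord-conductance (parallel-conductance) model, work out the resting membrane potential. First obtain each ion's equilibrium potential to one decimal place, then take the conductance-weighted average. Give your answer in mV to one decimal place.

-64.5 mV

E_K⁺ = (57.4/1)·log₁₀(6.42/147) = -78.1 mV
E_Cl⁻ = (57.4/-1)·log₁₀(111/32.8) = -30.4 mV
Vm = (Σ gᵢEᵢ)/(Σ gᵢ) = (25·-78.1 + 10·-30.4) / (25 + 10)
= -2256.50 / 35 = -64.47 mV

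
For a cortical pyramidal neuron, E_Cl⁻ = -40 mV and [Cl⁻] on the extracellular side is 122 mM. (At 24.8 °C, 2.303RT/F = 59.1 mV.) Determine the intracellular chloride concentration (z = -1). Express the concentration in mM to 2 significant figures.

26 mM

Nernst: E = (59.1/-1) · log₁₀([out]/[in]), so log₁₀([out]/[in]) = -40.0 × -1 / 59.1 = 0.6768.
[out]/[in] = 10^(0.6768) = 4.751.
[in] = 122 / 4.751 = 25.68 mM.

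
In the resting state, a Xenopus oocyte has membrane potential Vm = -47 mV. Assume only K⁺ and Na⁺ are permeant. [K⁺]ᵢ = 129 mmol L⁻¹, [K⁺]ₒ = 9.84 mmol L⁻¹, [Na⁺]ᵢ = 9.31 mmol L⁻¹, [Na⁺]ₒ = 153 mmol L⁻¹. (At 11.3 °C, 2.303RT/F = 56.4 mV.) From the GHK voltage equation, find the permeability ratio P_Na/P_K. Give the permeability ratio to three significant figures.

Let α = P_Na/P_K. GHK: Vm = 56.4·log₁₀[(Kₒ + α·Naₒ)/(Kᵢ + α·Naᵢ)].
10^(Vm/56.4) = 10^(-47.0/56.4) = 0.14678
So 0.14678·(Kᵢ + α·Naᵢ) = Kₒ + α·Naₒ → α = (0.14678·129.0 − 9.84) / (153.0 − 0.14678·9.31)
α = (18.93 − 9.84) / (153.0 − 1.367) = 9.095/151.6 = 0.05998

0.0600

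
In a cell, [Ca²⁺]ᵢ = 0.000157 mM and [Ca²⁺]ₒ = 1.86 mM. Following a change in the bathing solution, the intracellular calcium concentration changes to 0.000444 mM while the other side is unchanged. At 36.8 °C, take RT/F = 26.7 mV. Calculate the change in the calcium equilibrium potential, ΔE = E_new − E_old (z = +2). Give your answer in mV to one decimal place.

E_old = (26.7/2)·ln(1.86/0.000157) = 125.22 mV
E_new = (26.7/2)·ln(1.86/0.000444) = 111.34 mV
ΔE = 111.34 − (125.22) = -13.88 mV

-13.9 mV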